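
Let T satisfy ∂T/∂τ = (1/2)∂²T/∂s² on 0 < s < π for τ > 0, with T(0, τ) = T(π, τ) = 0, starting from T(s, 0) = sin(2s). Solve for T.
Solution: Separating variables: T = Σ c_n exp(-n²τ/2) sin(ns). From T(s,0) = sin(2s): c_2=1.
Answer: T(s, τ) = exp(-2τ)sin(2s)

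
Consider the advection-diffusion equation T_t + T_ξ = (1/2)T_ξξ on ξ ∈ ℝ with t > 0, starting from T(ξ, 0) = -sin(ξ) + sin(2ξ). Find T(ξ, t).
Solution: Change to a moving frame: let η = ξ - t, σ = t and write T(ξ,t) = u(η,σ).
By the chain rule T_t = u_σ - u_η, T_ξ = u_η, T_ξξ = u_ηη.
Then T_t + T_ξ = u_σ: the advection term cancels and the PDE becomes the heat equation u_σ = (1/2)u_ηη on η ∈ ℝ.
Initial data: u(η,0) = T(η,0) = -sin(η) + sin(2η).
On η ∈ ℝ each mode satisfies (sin(nη))″ = -n² sin(nη), so exp(-n²σ/2) sin(nη) solves the heat equation; by superposition u(η,σ) = Σ c_n exp(-n²σ/2) sin(nη).
Reading off the coefficients: c_1=-1, c_2=1, so u(η,σ) = exp(-2σ)sin(2η) - exp(-σ/2)sin(η).
Substituting back η = ξ - t, σ = t: T(ξ,t) = u(ξ - t, t).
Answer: T(ξ, t) = -exp(-2t)sin(2t - 2ξ) + exp(-t/2)sin(t - ξ)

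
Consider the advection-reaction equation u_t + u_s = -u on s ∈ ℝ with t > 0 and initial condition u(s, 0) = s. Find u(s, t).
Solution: Substitute u = exp(-t)w.
Then u_t = exp(-t)(w_t - w), u_s = exp(-t)w_s; substituting and dividing by exp(-t), the lower-order terms cancel: w_t + w_s = 0 (standard advection equation).
Data for w: w(s,0) = u(s,0) = s.
By characteristics (ds/dt = 1), w(s,t) = f(s - t) with f = w(·, 0).
So w(s,t) = s - t, and u(s,t) = exp(-t)w(s,t).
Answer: u(s, t) = sexp(-t) - texp(-t)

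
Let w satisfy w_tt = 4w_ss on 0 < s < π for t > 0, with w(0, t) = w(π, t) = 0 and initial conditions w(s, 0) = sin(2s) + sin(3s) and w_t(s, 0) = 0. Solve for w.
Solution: Using separation of variables w = X(s)T(t):
Eigenfunctions: sin(ns), n = 1, 2, 3, ...
General solution: w(s, t) = Σ [A_n cos(2n t) + B_n sin(2n t)] sin(ns)
From w(s,0) = sin(2s) + sin(3s): A_2=1, A_3=1. From w_t(s,0) = 0: all B_n = 0.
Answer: w(s, t) = sin(2s)cos(4t) + sin(3s)cos(6t)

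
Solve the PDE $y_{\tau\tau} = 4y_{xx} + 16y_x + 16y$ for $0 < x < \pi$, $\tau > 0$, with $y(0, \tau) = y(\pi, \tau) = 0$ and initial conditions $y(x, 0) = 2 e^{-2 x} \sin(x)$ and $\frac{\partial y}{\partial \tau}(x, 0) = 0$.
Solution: Substitute $y = e^{-2x}u$, i.e. $u = e^{2x}y$.
By the product rule, $y_x = e^{-2x}(u_x - 2u)$, $y_{xx} = e^{-2x}(u_{xx} - 4u_x + 4u)$, $y_{\tau\tau} = e^{-2x}u_{\tau\tau}$.
Substituting into the PDE and dividing by $e^{-2x}$: $u_{\tau\tau} = 4(u_{xx} - 4u_x + 4u) + 16(u_x - 2u) + 16u$.
The lower-order terms cancel, leaving the standard wave equation $u_{\tau\tau} = 4u_{xx}$.
Initial data for $u$: $u(x,0) = e^{2x}y(x,0) = 2 \sin(x)$; $u_{\tau}(x,0) = e^{2x}y_{\tau}(x,0) = 0$. The boundary conditions carry over: $u(0,\tau) = u(\pi,\tau) = 0$.
Solve for $u$:
  Using separation of variables $u = X(x)T(\tau)$:
  Eigenfunctions: $\sin(nx)$, $n = 1, 2, 3, \ldots$
  General solution: $u(x, \tau) = \sum [A_n \cos(2n \tau) + B_n \sin(2n \tau)] \sin(nx)$
  From $u(x,0) = 2 \sin(x)$: $A_1=2$. From $u_{\tau}(x,0) = 0$: all $B_n = 0$.
Hence $u(x,\tau) = 2 \sin(x) \cos(2 \tau)$.
Transform back: $y(x,\tau) = e^{-2x}u(x,\tau)$.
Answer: $y(x, \tau) = 2 e^{-2 x} \sin(x) \cos(2 \tau)$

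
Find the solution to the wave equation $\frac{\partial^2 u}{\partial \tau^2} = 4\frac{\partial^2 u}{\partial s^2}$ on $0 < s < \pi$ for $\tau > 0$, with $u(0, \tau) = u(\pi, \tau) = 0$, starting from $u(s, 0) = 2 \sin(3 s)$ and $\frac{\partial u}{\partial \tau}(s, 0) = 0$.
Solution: Separating variables: $u = \sum [A_n \cos(\omega_n \tau) + B_n \sin(\omega_n \tau)] \sin(ns)$, $\omega_n = 2n$. From ICs: $A_3=2$.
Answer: $u(s, \tau) = 2 \sin(3 s) \cos(6 \tau)$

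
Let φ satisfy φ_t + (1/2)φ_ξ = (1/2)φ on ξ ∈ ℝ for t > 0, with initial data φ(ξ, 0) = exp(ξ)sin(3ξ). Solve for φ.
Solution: Substitute φ = exp(ξ)u.
Then φ_ξ = exp(ξ)(u_ξ + u), φ_t = exp(ξ)u_t; substituting and dividing by exp(ξ), the lower-order terms cancel: u_t + (1/2)u_ξ = 0 (standard advection equation).
Data for u: u(ξ,0) = exp(-ξ)φ(ξ,0) = sin(3ξ).
By characteristics (dξ/dt = 1/2), u(ξ,t) = f(ξ - (1/2)t) with f = u(·, 0).
So u(ξ,t) = -sin(3t/2 - 3ξ), and φ(ξ,t) = exp(ξ)u(ξ,t).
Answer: φ(ξ, t) = -exp(ξ)sin(3t/2 - 3ξ)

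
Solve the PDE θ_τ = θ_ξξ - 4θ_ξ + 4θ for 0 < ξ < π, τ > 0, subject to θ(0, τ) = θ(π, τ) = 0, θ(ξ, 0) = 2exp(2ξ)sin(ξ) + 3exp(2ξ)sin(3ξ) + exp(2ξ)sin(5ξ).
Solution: Substitute θ = exp(2ξ)u, i.e. u = exp(-2ξ)θ.
By the product rule, θ_ξ = exp(2ξ)(u_ξ + 2u), θ_ξξ = exp(2ξ)(u_ξξ + 4u_ξ + 4u), θ_τ = exp(2ξ)u_τ.
Substituting into the PDE and dividing by exp(2ξ): u_τ = (u_ξξ + 4u_ξ + 4u) - 4(u_ξ + 2u) + 4u.
The lower-order terms cancel, leaving the standard heat equation u_τ = u_ξξ.
Initial data for u: u(ξ,0) = exp(-2ξ)θ(ξ,0) = 2sin(ξ) + 3sin(3ξ) + sin(5ξ). The boundary conditions carry over: u(0,τ) = u(π,τ) = 0.
Solve for u:
  Using separation of variables u = X(ξ)G(τ):
  Eigenfunctions: sin(nξ), n = 1, 2, 3, ...
  General solution: u(ξ, τ) = Σ c_n sin(nξ) exp(-n² τ)
  Matching u(ξ,0) = 2sin(ξ) + 3sin(3ξ) + sin(5ξ) term by term: c_1=2, c_3=3, c_5=1.
Hence u(ξ,τ) = 2exp(-τ)sin(ξ) + 3exp(-9τ)sin(3ξ) + exp(-25τ)sin(5ξ).
Transform back: θ(ξ,τ) = exp(2ξ)u(ξ,τ).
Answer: θ(ξ, τ) = 2exp(2ξ)exp(-τ)sin(ξ) + 3exp(2ξ)exp(-9τ)sin(3ξ) + exp(2ξ)exp(-25τ)sin(5ξ)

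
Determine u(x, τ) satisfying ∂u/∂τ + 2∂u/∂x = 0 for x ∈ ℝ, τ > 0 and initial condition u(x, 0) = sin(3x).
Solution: By characteristics (dx/dτ = 2), u(x,τ) = f(x - 2τ) with f = u(·, 0).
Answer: u(x, τ) = sin(3x - 6τ)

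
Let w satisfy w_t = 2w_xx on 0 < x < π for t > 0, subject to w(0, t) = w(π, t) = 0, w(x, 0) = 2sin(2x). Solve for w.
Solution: Separating variables: w = Σ c_n exp(-2n²t) sin(nx). From w(x,0) = 2sin(2x): c_2=2.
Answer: w(x, t) = 2exp(-8t)sin(2x)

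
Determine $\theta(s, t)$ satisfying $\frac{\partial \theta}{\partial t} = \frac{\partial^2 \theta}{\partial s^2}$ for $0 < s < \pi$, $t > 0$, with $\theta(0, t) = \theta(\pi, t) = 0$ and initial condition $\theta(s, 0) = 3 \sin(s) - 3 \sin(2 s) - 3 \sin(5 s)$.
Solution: Separating variables: $\theta = \sum c_n e^{-n^2t} \sin(ns)$. From $\theta(s,0) = 3 \sin(s) - 3 \sin(2 s) - 3 \sin(5 s)$: $c_1=3, c_2=-3, c_5=-3$.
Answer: $\theta(s, t) = 3 e^{-t} \sin(s) - 3 e^{-4 t} \sin(2 s) - 3 e^{-25 t} \sin(5 s)$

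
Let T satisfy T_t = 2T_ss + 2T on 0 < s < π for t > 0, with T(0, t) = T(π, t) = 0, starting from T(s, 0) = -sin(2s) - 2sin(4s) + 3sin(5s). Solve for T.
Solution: Substitute T = exp(2t)u.
Then T_t = exp(2t)(u_t + 2u), T_ss = exp(2t)u_ss; substituting and dividing by exp(2t), the lower-order terms cancel: u_t = 2u_ss (standard heat equation).
Data for u: u(s,0) = T(s,0) = -sin(2s) - 2sin(4s) + 3sin(5s). The boundary conditions carry over: u(0,t) = u(π,t) = 0.
Separating variables: u = Σ c_n exp(-2n²t) sin(ns). From u(s,0) = -sin(2s) - 2sin(4s) + 3sin(5s): c_2=-1, c_4=-2, c_5=3.
So u(s,t) = -exp(-8t)sin(2s) - 2exp(-32t)sin(4s) + 3exp(-50t)sin(5s), and T(s,t) = exp(2t)u(s,t).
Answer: T(s, t) = -exp(-6t)sin(2s) - 2exp(-30t)sin(4s) + 3exp(-48t)sin(5s)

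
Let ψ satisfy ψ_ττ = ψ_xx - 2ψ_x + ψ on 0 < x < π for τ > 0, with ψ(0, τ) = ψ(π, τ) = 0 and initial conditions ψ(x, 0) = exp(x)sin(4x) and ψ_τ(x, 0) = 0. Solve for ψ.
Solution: Substitute ψ = exp(x)u.
Then ψ_x = exp(x)(u_x + u), ψ_xx = exp(x)(u_xx + 2u_x + u), ψ_ττ = exp(x)u_ττ; substituting and dividing by exp(x), the lower-order terms cancel: u_ττ = u_xx (standard wave equation).
Data for u: u(x,0) = exp(-x)ψ(x,0) = sin(4x); u_τ(x,0) = exp(-x)ψ_τ(x,0) = 0. The boundary conditions carry over: u(0,τ) = u(π,τ) = 0.
Separating variables: u = Σ [A_n cos(ω_n τ) + B_n sin(ω_n τ)] sin(nx), ω_n = n. From ICs: A_4=1.
So u(x,τ) = sin(4x)cos(4τ), and ψ(x,τ) = exp(x)u(x,τ).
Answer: ψ(x, τ) = exp(x)sin(4x)cos(4τ)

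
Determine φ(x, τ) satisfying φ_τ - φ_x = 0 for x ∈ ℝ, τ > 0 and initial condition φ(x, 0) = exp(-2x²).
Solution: By characteristics (dx/dτ = -1), φ(x,τ) = f(x + τ) with f = φ(·, 0).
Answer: φ(x, τ) = exp(-2(x + τ)²)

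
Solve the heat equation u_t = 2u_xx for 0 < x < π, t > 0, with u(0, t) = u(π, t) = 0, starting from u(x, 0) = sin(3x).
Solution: Separating variables: u = Σ c_n exp(-2n²t) sin(nx). From u(x,0) = sin(3x): c_3=1.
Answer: u(x, t) = exp(-18t)sin(3x)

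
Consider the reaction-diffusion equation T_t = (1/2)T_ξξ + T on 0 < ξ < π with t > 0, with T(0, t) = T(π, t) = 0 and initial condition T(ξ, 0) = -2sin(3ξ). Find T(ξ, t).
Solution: Substitute T = exp(t)u, i.e. u = exp(-t)T.
By the product rule, T_t = exp(t)(u_t + u), T_ξξ = exp(t)u_ξξ.
Substituting into the PDE and dividing by exp(t): u_t + u = (1/2)u_ξξ + u.
The lower-order terms cancel, leaving the standard heat equation u_t = (1/2)u_ξξ.
Initial data for u: u(ξ,0) = T(ξ,0) = -2sin(3ξ). The boundary conditions carry over: u(0,t) = u(π,t) = 0.
Solve for u:
  Using separation of variables u = X(ξ)G(t):
  Eigenfunctions: sin(nξ), n = 1, 2, 3, ...
  General solution: u(ξ, t) = Σ c_n sin(nξ) exp(-n² t/2)
  Matching u(ξ,0) = -2sin(3ξ) term by term: c_3=-2.
Hence u(ξ,t) = -2exp(-9t/2)sin(3ξ).
Transform back: T(ξ,t) = exp(t)u(ξ,t).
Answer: T(ξ, t) = -2exp(-7t/2)sin(3ξ)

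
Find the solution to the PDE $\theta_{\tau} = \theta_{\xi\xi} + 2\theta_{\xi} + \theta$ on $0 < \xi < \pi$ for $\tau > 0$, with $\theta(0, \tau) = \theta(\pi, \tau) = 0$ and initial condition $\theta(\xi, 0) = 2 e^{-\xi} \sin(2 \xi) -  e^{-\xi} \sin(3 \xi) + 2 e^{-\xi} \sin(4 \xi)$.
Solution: Substitute $\theta = e^{-\xi}u$, i.e. $u = e^{\xi}\theta$.
By the product rule, $\theta_{\xi} = e^{-\xi}(u_{\xi} - u)$, $\theta_{\xi\xi} = e^{-\xi}(u_{\xi\xi} - 2u_{\xi} + u)$, $\theta_{\tau} = e^{-\xi}u_{\tau}$.
Substituting into the PDE and dividing by $e^{-\xi}$: $u_{\tau} = (u_{\xi\xi} - 2u_{\xi} + u) + 2(u_{\xi} - u) + u$.
The lower-order terms cancel, leaving the standard heat equation $u_{\tau} = u_{\xi\xi}$.
Initial data for $u$: $u(\xi,0) = e^{\xi}\theta(\xi,0) = 2 \sin(2 \xi) - \sin(3 \xi) + 2 \sin(4 \xi)$. The boundary conditions carry over: $u(0,\tau) = u(\pi,\tau) = 0$.
Solve for $u$:
  Using separation of variables $u = X(\xi)G(\tau)$:
  Eigenfunctions: $\sin(n\xi)$, $n = 1, 2, 3, \ldots$
  General solution: $u(\xi, \tau) = \sum c_n \sin(n\xi) e^{-n^2 \tau}$
  Matching $u(\xi,0) = 2 \sin(2 \xi) - \sin(3 \xi) + 2 \sin(4 \xi)$ term by term: $c_2=2, c_3=-1, c_4=2$.
Hence $u(\xi,\tau) = 2 e^{-4 \tau} \sin(2 \xi) - e^{-9 \tau} \sin(3 \xi) + 2 e^{-16 \tau} \sin(4 \xi)$.
Transform back: $\theta(\xi,\tau) = e^{-\xi}u(\xi,\tau)$.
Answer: $\theta(\xi, \tau) = 2 e^{-4 \tau} e^{-\xi} \sin(2 \xi) -  e^{-9 \tau} e^{-\xi} \sin(3 \xi) + 2 e^{-16 \tau} e^{-\xi} \sin(4 \xi)$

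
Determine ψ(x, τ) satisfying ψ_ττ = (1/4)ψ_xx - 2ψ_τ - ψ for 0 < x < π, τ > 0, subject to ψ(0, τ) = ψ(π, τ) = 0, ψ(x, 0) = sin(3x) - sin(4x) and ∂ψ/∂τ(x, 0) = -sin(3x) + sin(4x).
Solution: Substitute ψ = exp(-τ)u, i.e. u = exp(τ)ψ.
By the product rule, ψ_τ = exp(-τ)(u_τ - u), ψ_ττ = exp(-τ)(u_ττ - 2u_τ + u), ψ_xx = exp(-τ)u_xx.
Substituting into the PDE and dividing by exp(-τ): u_ττ - 2u_τ + u = (1/4)u_xx - 2(u_τ - u) - u.
The lower-order terms cancel, leaving the standard wave equation u_ττ = (1/4)u_xx.
Initial data for u: u(x,0) = ψ(x,0) = sin(3x) - sin(4x); u_τ(x,0) = ψ_τ(x,0) + ψ(x,0) = 0. The boundary conditions carry over: u(0,τ) = u(π,τ) = 0.
Solve for u:
  Using separation of variables u = X(x)T(τ):
  Eigenfunctions: sin(nx), n = 1, 2, 3, ...
  General solution: u(x, τ) = Σ [A_n cos(n τ/2) + B_n sin(n τ/2)] sin(nx)
  From u(x,0) = sin(3x) - sin(4x): A_3=1, A_4=-1. From u_τ(x,0) = 0: all B_n = 0.
Hence u(x,τ) = sin(3x)cos(3τ/2) - sin(4x)cos(2τ).
Transform back: ψ(x,τ) = exp(-τ)u(x,τ).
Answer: ψ(x, τ) = exp(-τ)sin(3x)cos(3τ/2) - exp(-τ)sin(4x)cos(2τ)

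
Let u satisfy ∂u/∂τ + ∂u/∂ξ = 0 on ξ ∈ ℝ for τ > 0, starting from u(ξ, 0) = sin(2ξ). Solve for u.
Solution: By method of characteristics (waves move right with speed 1):
Along characteristics ξ - τ = const, u is constant, so u(ξ,τ) = f(ξ - τ) with f = u(·, 0).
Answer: u(ξ, τ) = sin(2ξ - 2τ)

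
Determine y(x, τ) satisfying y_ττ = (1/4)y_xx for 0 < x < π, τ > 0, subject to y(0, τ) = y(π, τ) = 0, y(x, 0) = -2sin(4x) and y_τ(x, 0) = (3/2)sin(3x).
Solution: Using separation of variables y = X(x)T(τ):
Eigenfunctions: sin(nx), n = 1, 2, 3, ...
General solution: y(x, τ) = Σ [A_n cos(n τ/2) + B_n sin(n τ/2)] sin(nx)
From y(x,0) = -2sin(4x): A_4=-2. From y_τ(x,0) = (3/2)sin(3x), using y_τ(x,0) = Σ ω_n B_n sin(nx) with ω_n = n/2: B_3 = (3/2)/(3/2) = 1.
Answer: y(x, τ) = sin(3x)sin(3τ/2) - 2sin(4x)cos(2τ)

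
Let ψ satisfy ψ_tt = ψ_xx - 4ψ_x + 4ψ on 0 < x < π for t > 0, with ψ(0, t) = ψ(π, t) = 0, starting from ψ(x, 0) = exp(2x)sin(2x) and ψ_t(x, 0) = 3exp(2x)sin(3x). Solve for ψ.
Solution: Substitute ψ = exp(2x)u, i.e. u = exp(-2x)ψ.
By the product rule, ψ_x = exp(2x)(u_x + 2u), ψ_xx = exp(2x)(u_xx + 4u_x + 4u), ψ_tt = exp(2x)u_tt.
Substituting into the PDE and dividing by exp(2x): u_tt = (u_xx + 4u_x + 4u) - 4(u_x + 2u) + 4u.
The lower-order terms cancel, leaving the standard wave equation u_tt = u_xx.
Initial data for u: u(x,0) = exp(-2x)ψ(x,0) = sin(2x); u_t(x,0) = exp(-2x)ψ_t(x,0) = 3sin(3x). The boundary conditions carry over: u(0,t) = u(π,t) = 0.
Solve for u:
  Using separation of variables u = X(x)T(t):
  Eigenfunctions: sin(nx), n = 1, 2, 3, ...
  General solution: u(x, t) = Σ [A_n cos(n t) + B_n sin(n t)] sin(nx)
  From u(x,0) = sin(2x): A_2=1. From u_t(x,0) = 3sin(3x), using u_t(x,0) = Σ ω_n B_n sin(nx) with ω_n = n: B_3 = 3/3 = 1.
Hence u(x,t) = sin(3t)sin(3x) + sin(2x)cos(2t).
Transform back: ψ(x,t) = exp(2x)u(x,t).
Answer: ψ(x, t) = exp(2x)sin(3t)sin(3x) + exp(2x)sin(2x)cos(2t)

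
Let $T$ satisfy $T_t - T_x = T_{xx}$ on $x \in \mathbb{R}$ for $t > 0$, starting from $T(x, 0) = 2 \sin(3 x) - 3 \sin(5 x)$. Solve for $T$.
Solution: Change to a moving frame: let $\eta = x + t$, $\sigma = t$ and write $T(x,t) = u(\eta,\sigma)$.
By the chain rule $T_t = u_{\sigma} + u_{\eta}$, $T_x = u_{\eta}$, $T_{xx} = u_{\eta\eta}$.
Then $T_t - T_x = u_{\sigma}$: the advection term cancels and the PDE becomes the heat equation $u_{\sigma} = u_{\eta\eta}$ on $\eta \in \mathbb{R}$.
Initial data: $u(\eta,0) = T(\eta,0) = 2 \sin(3 \eta) - 3 \sin(5 \eta)$.
On $\eta \in \mathbb{R}$ each mode satisfies $(\sin(n\eta))'' = -n^2 \sin(n\eta)$, so $e^{-n^2\sigma} \sin(n\eta)$ solves the heat equation; by superposition $u(\eta,\sigma) = \sum c_n e^{-n^2\sigma} \sin(n\eta)$.
Reading off the coefficients: $c_3=2, c_5=-3$, so $u(\eta,\sigma) = 2 e^{-9 \sigma} \sin(3 \eta) - 3 e^{-25 \sigma} \sin(5 \eta)$.
Substituting back $\eta = x + t$, $\sigma = t$: $T(x,t) = u(x + t, t)$.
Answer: $T(x, t) = 2 e^{-9 t} \sin(3 t + 3 x) - 3 e^{-25 t} \sin(5 t + 5 x)$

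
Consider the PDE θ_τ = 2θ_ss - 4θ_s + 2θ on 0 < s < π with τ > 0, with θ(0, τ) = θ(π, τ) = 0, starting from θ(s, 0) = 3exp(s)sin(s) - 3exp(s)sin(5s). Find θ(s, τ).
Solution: Substitute θ = exp(s)u.
Then θ_s = exp(s)(u_s + u), θ_ss = exp(s)(u_ss + 2u_s + u), θ_τ = exp(s)u_τ; substituting and dividing by exp(s), the lower-order terms cancel: u_τ = 2u_ss (standard heat equation).
Data for u: u(s,0) = exp(-s)θ(s,0) = 3sin(s) - 3sin(5s). The boundary conditions carry over: u(0,τ) = u(π,τ) = 0.
Separating variables: u = Σ c_n exp(-2n²τ) sin(ns). From u(s,0) = 3sin(s) - 3sin(5s): c_1=3, c_5=-3.
So u(s,τ) = 3exp(-2τ)sin(s) - 3exp(-50τ)sin(5s), and θ(s,τ) = exp(s)u(s,τ).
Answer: θ(s, τ) = 3exp(s)exp(-2τ)sin(s) - 3exp(s)exp(-50τ)sin(5s)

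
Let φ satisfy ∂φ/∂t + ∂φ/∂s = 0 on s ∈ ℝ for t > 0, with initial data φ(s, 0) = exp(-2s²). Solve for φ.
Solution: By characteristics (ds/dt = 1), φ(s,t) = f(s - t) with f = φ(·, 0).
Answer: φ(s, t) = exp(-2(s - t)²)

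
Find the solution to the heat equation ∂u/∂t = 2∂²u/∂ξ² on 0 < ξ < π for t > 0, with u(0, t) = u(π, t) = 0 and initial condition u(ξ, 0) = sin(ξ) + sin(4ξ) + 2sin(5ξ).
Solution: Separating variables: u = Σ c_n exp(-2n²t) sin(nξ). From u(ξ,0) = sin(ξ) + sin(4ξ) + 2sin(5ξ): c_1=1, c_4=1, c_5=2.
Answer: u(ξ, t) = exp(-2t)sin(ξ) + exp(-32t)sin(4ξ) + 2exp(-50t)sin(5ξ)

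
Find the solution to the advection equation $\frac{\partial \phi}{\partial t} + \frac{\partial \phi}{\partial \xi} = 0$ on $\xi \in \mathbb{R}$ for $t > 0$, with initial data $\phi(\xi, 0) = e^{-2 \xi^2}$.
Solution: By characteristics ($d\xi/dt = 1$), $\phi(\xi,t) = f(\xi - t)$ with $f = \phi( \cdot , 0)$.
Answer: $\phi(\xi, t) = e^{-2 (\xi - t)^2}$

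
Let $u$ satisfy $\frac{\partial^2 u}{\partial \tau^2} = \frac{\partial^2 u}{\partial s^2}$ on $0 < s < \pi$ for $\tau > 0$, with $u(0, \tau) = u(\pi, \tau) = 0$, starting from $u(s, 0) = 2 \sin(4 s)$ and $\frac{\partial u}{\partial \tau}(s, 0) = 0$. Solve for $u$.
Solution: Separating variables: $u = \sum [A_n \cos(\omega_n \tau) + B_n \sin(\omega_n \tau)] \sin(ns)$, $\omega_n = n$. From ICs: $A_4=2$.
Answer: $u(s, \tau) = 2 \sin(4 s) \cos(4 \tau)$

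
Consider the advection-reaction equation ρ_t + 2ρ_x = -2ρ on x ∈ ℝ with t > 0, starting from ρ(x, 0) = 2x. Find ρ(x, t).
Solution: Substitute ρ = exp(-2t)u.
Then ρ_t = exp(-2t)(u_t - 2u), ρ_x = exp(-2t)u_x; substituting and dividing by exp(-2t), the lower-order terms cancel: u_t + 2u_x = 0 (standard advection equation).
Data for u: u(x,0) = ρ(x,0) = 2x.
By characteristics (dx/dt = 2), u(x,t) = f(x - 2t) with f = u(·, 0).
So u(x,t) = -4t + 2x, and ρ(x,t) = exp(-2t)u(x,t).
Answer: ρ(x, t) = -4texp(-2t) + 2xexp(-2t)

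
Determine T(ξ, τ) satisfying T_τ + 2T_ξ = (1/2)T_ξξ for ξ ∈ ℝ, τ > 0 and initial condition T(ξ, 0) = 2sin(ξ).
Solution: Moving frame: η = ξ - 2τ, σ = τ, T = u(η,σ), so T_τ = u_σ - 2u_η and T_ξξ = u_ηη.
Hence T_τ + 2T_ξ = u_σ and the PDE becomes the heat equation u_σ = (1/2)u_ηη on η ∈ ℝ.
Initial data: u(η,0) = T(η,0) = 2sin(η). Each mode sin(nη) decays as exp(-n²σ/2) on ℝ, so u(η,σ) = Σ c_n exp(-n²σ/2) sin(nη) with c_1=2: u(η,σ) = 2exp(-σ/2)sin(η).
Substituting back: T(ξ,τ) = u(ξ - 2τ, τ).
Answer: T(ξ, τ) = 2exp(-τ/2)sin(ξ - 2τ)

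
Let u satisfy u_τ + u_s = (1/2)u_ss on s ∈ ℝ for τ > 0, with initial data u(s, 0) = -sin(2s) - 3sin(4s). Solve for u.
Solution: Change to a moving frame: let η = s - τ, σ = τ and write u(s,τ) = w(η,σ).
By the chain rule u_τ = w_σ - w_η, u_s = w_η, u_ss = w_ηη.
Then u_τ + u_s = w_σ: the advection term cancels and the PDE becomes the heat equation w_σ = (1/2)w_ηη on η ∈ ℝ.
Initial data: w(η,0) = u(η,0) = -sin(2η) - 3sin(4η).
On η ∈ ℝ each mode satisfies (sin(nη))″ = -n² sin(nη), so exp(-n²σ/2) sin(nη) solves the heat equation; by superposition w(η,σ) = Σ c_n exp(-n²σ/2) sin(nη).
Reading off the coefficients: c_2=-1, c_4=-3, so w(η,σ) = -exp(-2σ)sin(2η) - 3exp(-8σ)sin(4η).
Substituting back η = s - τ, σ = τ: u(s,τ) = w(s - τ, τ).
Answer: u(s, τ) = -exp(-2τ)sin(2s - 2τ) - 3exp(-8τ)sin(4s - 4τ)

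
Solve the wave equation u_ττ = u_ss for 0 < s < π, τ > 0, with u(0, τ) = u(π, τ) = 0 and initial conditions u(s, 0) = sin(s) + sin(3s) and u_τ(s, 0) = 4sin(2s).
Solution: Using separation of variables u = X(s)T(τ):
Eigenfunctions: sin(ns), n = 1, 2, 3, ...
General solution: u(s, τ) = Σ [A_n cos(n τ) + B_n sin(n τ)] sin(ns)
From u(s,0) = sin(s) + sin(3s): A_1=1, A_3=1. From u_τ(s,0) = 4sin(2s), using u_τ(s,0) = Σ ω_n B_n sin(ns) with ω_n = n: B_2 = 4/2 = 2.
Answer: u(s, τ) = sin(s)cos(τ) + 2sin(2s)sin(2τ) + sin(3s)cos(3τ)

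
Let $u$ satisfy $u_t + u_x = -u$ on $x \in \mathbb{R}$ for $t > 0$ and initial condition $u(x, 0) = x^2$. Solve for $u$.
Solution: Substitute $u = e^{-t}w$, i.e. $w = e^{t}u$.
By the product rule, $u_t = e^{-t}(w_t - w)$, $u_x = e^{-t}w_x$.
Substituting into the PDE and dividing by $e^{-t}$: $w_t - w + w_x = -w$.
The lower-order terms cancel, leaving the standard advection equation $w_t + w_x = 0$.
Initial data for $w$: $w(x,0) = u(x,0) = x^2$.
Solve for $w$:
  By method of characteristics (waves move right with speed 1):
  Along characteristics $x - t =$ const, $w$ is constant, so $w(x,t) = f(x - t)$ with $f = w( \cdot , 0)$.
Hence $w(x,t) = t^2 - 2 t x + x^2$.
Transform back: $u(x,t) = e^{-t}w(x,t)$.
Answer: $u(x, t) = t^2 e^{-t} - 2 t x e^{-t} + x^2 e^{-t}$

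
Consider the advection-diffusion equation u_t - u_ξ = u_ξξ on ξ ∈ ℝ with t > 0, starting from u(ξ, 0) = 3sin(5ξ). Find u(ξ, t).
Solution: Moving frame: η = ξ + t, σ = t, u = w(η,σ), so u_t = w_σ + w_η and u_ξξ = w_ηη.
Hence u_t - u_ξ = w_σ and the PDE becomes the heat equation w_σ = w_ηη on η ∈ ℝ.
Initial data: w(η,0) = u(η,0) = 3sin(5η). Each mode sin(nη) decays as exp(-n²σ) on ℝ, so w(η,σ) = Σ c_n exp(-n²σ) sin(nη) with c_5=3: w(η,σ) = 3exp(-25σ)sin(5η).
Substituting back: u(ξ,t) = w(ξ + t, t).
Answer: u(ξ, t) = 3exp(-25t)sin(5t + 5ξ)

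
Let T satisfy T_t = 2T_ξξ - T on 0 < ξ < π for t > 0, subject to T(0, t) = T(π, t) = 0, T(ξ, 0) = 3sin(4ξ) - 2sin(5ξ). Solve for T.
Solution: Substitute T = exp(-t)u, i.e. u = exp(t)T.
By the product rule, T_t = exp(-t)(u_t - u), T_ξξ = exp(-t)u_ξξ.
Substituting into the PDE and dividing by exp(-t): u_t - u = 2u_ξξ - u.
The lower-order terms cancel, leaving the standard heat equation u_t = 2u_ξξ.
Initial data for u: u(ξ,0) = T(ξ,0) = 3sin(4ξ) - 2sin(5ξ). The boundary conditions carry over: u(0,t) = u(π,t) = 0.
Solve for u:
  Using separation of variables u = X(ξ)G(t):
  Eigenfunctions: sin(nξ), n = 1, 2, 3, ...
  General solution: u(ξ, t) = Σ c_n sin(nξ) exp(-2n² t)
  Matching u(ξ,0) = 3sin(4ξ) - 2sin(5ξ) term by term: c_4=3, c_5=-2.
Hence u(ξ,t) = 3exp(-32t)sin(4ξ) - 2exp(-50t)sin(5ξ).
Transform back: T(ξ,t) = exp(-t)u(ξ,t).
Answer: T(ξ, t) = 3exp(-33t)sin(4ξ) - 2exp(-51t)sin(5ξ)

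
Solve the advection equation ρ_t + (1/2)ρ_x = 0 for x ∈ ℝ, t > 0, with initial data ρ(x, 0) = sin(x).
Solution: By characteristics (dx/dt = 1/2), ρ(x,t) = f(x - (1/2)t) with f = ρ(·, 0).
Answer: ρ(x, t) = -sin(t/2 - x)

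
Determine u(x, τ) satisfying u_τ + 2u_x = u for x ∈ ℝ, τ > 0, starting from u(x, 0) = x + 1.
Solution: Substitute u = exp(τ)w, i.e. w = exp(-τ)u.
By the product rule, u_τ = exp(τ)(w_τ + w), u_x = exp(τ)w_x.
Substituting into the PDE and dividing by exp(τ): w_τ + w + 2w_x = w.
The lower-order terms cancel, leaving the standard advection equation w_τ + 2w_x = 0.
Initial data for w: w(x,0) = u(x,0) = x + 1.
Solve for w:
  By method of characteristics (waves move right with speed 2):
  Along characteristics x - 2τ = const, w is constant, so w(x,τ) = f(x - 2τ) with f = w(·, 0).
Hence w(x,τ) = x - 2τ + 1.
Transform back: u(x,τ) = exp(τ)w(x,τ).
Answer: u(x, τ) = xexp(τ) - 2τexp(τ) + exp(τ)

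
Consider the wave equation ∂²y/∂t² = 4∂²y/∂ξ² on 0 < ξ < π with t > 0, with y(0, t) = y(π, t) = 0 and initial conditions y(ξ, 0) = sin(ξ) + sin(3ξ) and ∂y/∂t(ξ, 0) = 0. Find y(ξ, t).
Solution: Using separation of variables y = X(ξ)T(t):
Eigenfunctions: sin(nξ), n = 1, 2, 3, ...
General solution: y(ξ, t) = Σ [A_n cos(2n t) + B_n sin(2n t)] sin(nξ)
From y(ξ,0) = sin(ξ) + sin(3ξ): A_1=1, A_3=1. From y_t(ξ,0) = 0: all B_n = 0.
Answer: y(ξ, t) = sin(ξ)cos(2t) + sin(3ξ)cos(6t)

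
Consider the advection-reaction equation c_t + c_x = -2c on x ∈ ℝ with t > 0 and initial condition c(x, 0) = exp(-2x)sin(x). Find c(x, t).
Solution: Substitute c = exp(-2x)u.
Then c_x = exp(-2x)(u_x - 2u), c_t = exp(-2x)u_t; substituting and dividing by exp(-2x), the lower-order terms cancel: u_t + u_x = 0 (standard advection equation).
Data for u: u(x,0) = exp(2x)c(x,0) = sin(x).
By characteristics (dx/dt = 1), u(x,t) = f(x - t) with f = u(·, 0).
So u(x,t) = -sin(t - x), and c(x,t) = exp(-2x)u(x,t).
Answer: c(x, t) = -exp(-2x)sin(t - x)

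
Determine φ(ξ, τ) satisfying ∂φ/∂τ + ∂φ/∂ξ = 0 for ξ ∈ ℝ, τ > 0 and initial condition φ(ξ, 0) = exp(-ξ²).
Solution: By method of characteristics (waves move right with speed 1):
Along characteristics ξ - τ = const, φ is constant, so φ(ξ,τ) = f(ξ - τ) with f = φ(·, 0).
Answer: φ(ξ, τ) = exp(-(ξ - τ)²)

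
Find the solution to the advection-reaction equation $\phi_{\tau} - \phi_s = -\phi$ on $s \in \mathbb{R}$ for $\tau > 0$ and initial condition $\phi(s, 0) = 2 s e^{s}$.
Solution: Substitute $\phi = e^{s}u$, i.e. $u = e^{-s}\phi$.
By the product rule, $\phi_s = e^{s}(u_s + u)$, $\phi_{\tau} = e^{s}u_{\tau}$.
Substituting into the PDE and dividing by $e^{s}$: $u_{\tau} - (u_s + u) = -u$.
The lower-order terms cancel, leaving the standard advection equation $u_{\tau} - u_s = 0$.
Initial data for $u$: $u(s,0) = e^{-s}\phi(s,0) = 2 s$.
Solve for $u$:
  By method of characteristics (waves move left with speed 1):
  Along characteristics $s + \tau =$ const, $u$ is constant, so $u(s,\tau) = f(s + \tau)$ with $f = u( \cdot , 0)$.
Hence $u(s,\tau) = 2 s + 2 \tau$.
Transform back: $\phi(s,\tau) = e^{s}u(s,\tau)$.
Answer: $\phi(s, \tau) = 2 \tau e^{s} + 2 s e^{s}$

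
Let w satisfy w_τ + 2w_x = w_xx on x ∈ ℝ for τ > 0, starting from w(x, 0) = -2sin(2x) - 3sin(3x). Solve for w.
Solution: Change to a moving frame: let η = x - 2τ, σ = τ and write w(x,τ) = u(η,σ).
By the chain rule w_τ = u_σ - 2u_η, w_x = u_η, w_xx = u_ηη.
Then w_τ + 2w_x = u_σ: the advection term cancels and the PDE becomes the heat equation u_σ = u_ηη on η ∈ ℝ.
Initial data: u(η,0) = w(η,0) = -2sin(2η) - 3sin(3η).
On η ∈ ℝ each mode satisfies (sin(nη))″ = -n² sin(nη), so exp(-n²σ) sin(nη) solves the heat equation; by superposition u(η,σ) = Σ c_n exp(-n²σ) sin(nη).
Reading off the coefficients: c_2=-2, c_3=-3, so u(η,σ) = -2exp(-4σ)sin(2η) - 3exp(-9σ)sin(3η).
Substituting back η = x - 2τ, σ = τ: w(x,τ) = u(x - 2τ, τ).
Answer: w(x, τ) = -2exp(-4τ)sin(2x - 4τ) - 3exp(-9τ)sin(3x - 6τ)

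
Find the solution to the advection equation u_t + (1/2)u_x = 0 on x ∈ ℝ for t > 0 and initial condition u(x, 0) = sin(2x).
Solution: By method of characteristics (waves move right with speed 1/2):
Along characteristics x - (1/2)t = const, u is constant, so u(x,t) = f(x - (1/2)t) with f = u(·, 0).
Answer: u(x, t) = -sin(t - 2x)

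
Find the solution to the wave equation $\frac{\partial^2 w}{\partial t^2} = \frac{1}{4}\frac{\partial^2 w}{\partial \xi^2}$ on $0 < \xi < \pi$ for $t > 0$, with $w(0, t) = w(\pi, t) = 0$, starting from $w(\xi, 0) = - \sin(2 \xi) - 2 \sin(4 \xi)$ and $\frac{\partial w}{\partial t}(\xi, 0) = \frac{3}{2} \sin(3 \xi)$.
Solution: Separating variables: $w = \sum [A_n \cos(\omega_n t) + B_n \sin(\omega_n t)] \sin(n\xi)$, $\omega_n = n/2$. From ICs ($B_n$ = velocity coefficient / $\omega_n$): $A_2=-1, A_4=-2, B_3=1$.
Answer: $w(\xi, t) = - \sin(2 \xi) \cos(t) + \sin(3 \xi) \sin(3 t/2) - 2 \sin(4 \xi) \cos(2 t)$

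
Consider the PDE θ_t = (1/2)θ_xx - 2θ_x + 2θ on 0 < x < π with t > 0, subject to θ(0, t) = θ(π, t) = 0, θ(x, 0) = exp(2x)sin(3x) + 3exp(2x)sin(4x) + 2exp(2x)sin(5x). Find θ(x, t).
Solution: Substitute θ = exp(2x)u, i.e. u = exp(-2x)θ.
By the product rule, θ_x = exp(2x)(u_x + 2u), θ_xx = exp(2x)(u_xx + 4u_x + 4u), θ_t = exp(2x)u_t.
Substituting into the PDE and dividing by exp(2x): u_t = (1/2)(u_xx + 4u_x + 4u) - 2(u_x + 2u) + 2u.
The lower-order terms cancel, leaving the standard heat equation u_t = (1/2)u_xx.
Initial data for u: u(x,0) = exp(-2x)θ(x,0) = sin(3x) + 3sin(4x) + 2sin(5x). The boundary conditions carry over: u(0,t) = u(π,t) = 0.
Solve for u:
  Using separation of variables u = X(x)G(t):
  Eigenfunctions: sin(nx), n = 1, 2, 3, ...
  General solution: u(x, t) = Σ c_n sin(nx) exp(-n² t/2)
  Matching u(x,0) = sin(3x) + 3sin(4x) + 2sin(5x) term by term: c_3=1, c_4=3, c_5=2.
Hence u(x,t) = 3exp(-8t)sin(4x) + exp(-9t/2)sin(3x) + 2exp(-25t/2)sin(5x).
Transform back: θ(x,t) = exp(2x)u(x,t).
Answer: θ(x, t) = 3exp(-8t)exp(2x)sin(4x) + exp(-9t/2)exp(2x)sin(3x) + 2exp(-25t/2)exp(2x)sin(5x)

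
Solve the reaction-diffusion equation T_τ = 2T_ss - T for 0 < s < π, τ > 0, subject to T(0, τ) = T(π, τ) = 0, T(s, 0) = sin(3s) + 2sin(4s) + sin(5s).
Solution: Substitute T = exp(-τ)u.
Then T_τ = exp(-τ)(u_τ - u), T_ss = exp(-τ)u_ss; substituting and dividing by exp(-τ), the lower-order terms cancel: u_τ = 2u_ss (standard heat equation).
Data for u: u(s,0) = T(s,0) = sin(3s) + 2sin(4s) + sin(5s). The boundary conditions carry over: u(0,τ) = u(π,τ) = 0.
Separating variables: u = Σ c_n exp(-2n²τ) sin(ns). From u(s,0) = sin(3s) + 2sin(4s) + sin(5s): c_3=1, c_4=2, c_5=1.
So u(s,τ) = exp(-18τ)sin(3s) + 2exp(-32τ)sin(4s) + exp(-50τ)sin(5s), and T(s,τ) = exp(-τ)u(s,τ).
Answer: T(s, τ) = exp(-19τ)sin(3s) + 2exp(-33τ)sin(4s) + exp(-51τ)sin(5s)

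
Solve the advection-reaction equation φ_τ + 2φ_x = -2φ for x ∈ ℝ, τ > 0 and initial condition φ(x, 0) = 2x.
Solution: Substitute φ = exp(-2τ)u, i.e. u = exp(2τ)φ.
By the product rule, φ_τ = exp(-2τ)(u_τ - 2u), φ_x = exp(-2τ)u_x.
Substituting into the PDE and dividing by exp(-2τ): u_τ - 2u + 2u_x = -2u.
The lower-order terms cancel, leaving the standard advection equation u_τ + 2u_x = 0.
Initial data for u: u(x,0) = φ(x,0) = 2x.
Solve for u:
  By method of characteristics (waves move right with speed 2):
  Along characteristics x - 2τ = const, u is constant, so u(x,τ) = f(x - 2τ) with f = u(·, 0).
Hence u(x,τ) = 2x - 4τ.
Transform back: φ(x,τ) = exp(-2τ)u(x,τ).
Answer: φ(x, τ) = 2xexp(-2τ) - 4τexp(-2τ)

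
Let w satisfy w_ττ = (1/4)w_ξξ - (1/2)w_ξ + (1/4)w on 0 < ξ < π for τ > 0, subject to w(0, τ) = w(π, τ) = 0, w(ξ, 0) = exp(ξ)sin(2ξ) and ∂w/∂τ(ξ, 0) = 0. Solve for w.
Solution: Substitute w = exp(ξ)u.
Then w_ξ = exp(ξ)(u_ξ + u), w_ξξ = exp(ξ)(u_ξξ + 2u_ξ + u), w_ττ = exp(ξ)u_ττ; substituting and dividing by exp(ξ), the lower-order terms cancel: u_ττ = (1/4)u_ξξ (standard wave equation).
Data for u: u(ξ,0) = exp(-ξ)w(ξ,0) = sin(2ξ); u_τ(ξ,0) = exp(-ξ)w_τ(ξ,0) = 0. The boundary conditions carry over: u(0,τ) = u(π,τ) = 0.
Separating variables: u = Σ [A_n cos(ω_n τ) + B_n sin(ω_n τ)] sin(nξ), ω_n = n/2. From ICs: A_2=1.
So u(ξ,τ) = sin(2ξ)cos(τ), and w(ξ,τ) = exp(ξ)u(ξ,τ).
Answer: w(ξ, τ) = exp(ξ)sin(2ξ)cos(τ)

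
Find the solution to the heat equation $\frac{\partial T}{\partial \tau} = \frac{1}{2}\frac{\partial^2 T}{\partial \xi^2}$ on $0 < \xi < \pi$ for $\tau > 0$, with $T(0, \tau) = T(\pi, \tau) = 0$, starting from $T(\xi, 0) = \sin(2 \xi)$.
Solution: Separating variables: $T = \sum c_n e^{-n^2\tau/2} \sin(n\xi)$. From $T(\xi,0) = \sin(2 \xi)$: $c_2=1$.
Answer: $T(\xi, \tau) = e^{-2 \tau} \sin(2 \xi)$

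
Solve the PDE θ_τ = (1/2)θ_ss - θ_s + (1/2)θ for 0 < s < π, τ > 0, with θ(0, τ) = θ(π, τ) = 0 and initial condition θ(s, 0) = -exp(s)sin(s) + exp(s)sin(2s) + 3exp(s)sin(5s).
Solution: Substitute θ = exp(s)u.
Then θ_s = exp(s)(u_s + u), θ_ss = exp(s)(u_ss + 2u_s + u), θ_τ = exp(s)u_τ; substituting and dividing by exp(s), the lower-order terms cancel: u_τ = (1/2)u_ss (standard heat equation).
Data for u: u(s,0) = exp(-s)θ(s,0) = -sin(s) + sin(2s) + 3sin(5s). The boundary conditions carry over: u(0,τ) = u(π,τ) = 0.
Separating variables: u = Σ c_n exp(-n²τ/2) sin(ns). From u(s,0) = -sin(s) + sin(2s) + 3sin(5s): c_1=-1, c_2=1, c_5=3.
So u(s,τ) = exp(-2τ)sin(2s) - exp(-τ/2)sin(s) + 3exp(-25τ/2)sin(5s), and θ(s,τ) = exp(s)u(s,τ).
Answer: θ(s, τ) = exp(s)exp(-2τ)sin(2s) - exp(s)exp(-τ/2)sin(s) + 3exp(s)exp(-25τ/2)sin(5s)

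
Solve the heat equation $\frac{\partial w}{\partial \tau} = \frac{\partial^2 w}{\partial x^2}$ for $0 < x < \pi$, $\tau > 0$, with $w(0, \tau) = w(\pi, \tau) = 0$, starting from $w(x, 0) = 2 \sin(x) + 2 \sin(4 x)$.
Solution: Separating variables: $w = \sum c_n e^{-n^2\tau} \sin(nx)$. From $w(x,0) = 2 \sin(x) + 2 \sin(4 x)$: $c_1=2, c_4=2$.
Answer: $w(x, \tau) = 2 e^{-\tau} \sin(x) + 2 e^{-16 \tau} \sin(4 x)$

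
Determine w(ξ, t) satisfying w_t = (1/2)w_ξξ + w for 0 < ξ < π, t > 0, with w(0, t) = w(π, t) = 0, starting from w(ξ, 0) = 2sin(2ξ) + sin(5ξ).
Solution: Substitute w = exp(t)u.
Then w_t = exp(t)(u_t + u), w_ξξ = exp(t)u_ξξ; substituting and dividing by exp(t), the lower-order terms cancel: u_t = (1/2)u_ξξ (standard heat equation).
Data for u: u(ξ,0) = w(ξ,0) = 2sin(2ξ) + sin(5ξ). The boundary conditions carry over: u(0,t) = u(π,t) = 0.
Separating variables: u = Σ c_n exp(-n²t/2) sin(nξ). From u(ξ,0) = 2sin(2ξ) + sin(5ξ): c_2=2, c_5=1.
So u(ξ,t) = 2exp(-2t)sin(2ξ) + exp(-25t/2)sin(5ξ), and w(ξ,t) = exp(t)u(ξ,t).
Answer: w(ξ, t) = 2exp(-t)sin(2ξ) + exp(-23t/2)sin(5ξ)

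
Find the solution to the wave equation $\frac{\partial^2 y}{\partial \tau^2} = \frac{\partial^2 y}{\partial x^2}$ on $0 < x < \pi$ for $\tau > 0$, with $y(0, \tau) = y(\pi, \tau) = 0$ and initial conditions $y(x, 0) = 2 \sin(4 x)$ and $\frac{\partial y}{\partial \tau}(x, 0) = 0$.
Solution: Separating variables: $y = \sum [A_n \cos(\omega_n \tau) + B_n \sin(\omega_n \tau)] \sin(nx)$, $\omega_n = n$. From ICs: $A_4=2$.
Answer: $y(x, \tau) = 2 \sin(4 x) \cos(4 \tau)$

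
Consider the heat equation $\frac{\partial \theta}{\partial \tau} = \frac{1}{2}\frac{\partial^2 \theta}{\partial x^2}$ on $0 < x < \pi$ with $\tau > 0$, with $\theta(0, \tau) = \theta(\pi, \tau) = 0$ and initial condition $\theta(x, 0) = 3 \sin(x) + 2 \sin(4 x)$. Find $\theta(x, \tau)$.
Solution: Using separation of variables $\theta = X(x)G(\tau)$:
Eigenfunctions: $\sin(nx)$, $n = 1, 2, 3, \ldots$
General solution: $\theta(x, \tau) = \sum c_n \sin(nx) e^{-n^2 \tau/2}$
Matching $\theta(x,0) = 3 \sin(x) + 2 \sin(4 x)$ term by term: $c_1=3, c_4=2$.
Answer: $\theta(x, \tau) = 2 e^{-8 \tau} \sin(4 x) + 3 e^{-\tau/2} \sin(x)$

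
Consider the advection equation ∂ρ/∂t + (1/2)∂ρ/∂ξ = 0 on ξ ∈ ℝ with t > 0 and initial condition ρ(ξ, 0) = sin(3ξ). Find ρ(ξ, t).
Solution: By method of characteristics (waves move right with speed 1/2):
Along characteristics ξ - (1/2)t = const, ρ is constant, so ρ(ξ,t) = f(ξ - (1/2)t) with f = ρ(·, 0).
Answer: ρ(ξ, t) = -sin(3t/2 - 3ξ)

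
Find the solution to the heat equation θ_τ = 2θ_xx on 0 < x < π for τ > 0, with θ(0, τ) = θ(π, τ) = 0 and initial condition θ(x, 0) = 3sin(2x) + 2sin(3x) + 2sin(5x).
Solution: Separating variables: θ = Σ c_n exp(-2n²τ) sin(nx). From θ(x,0) = 3sin(2x) + 2sin(3x) + 2sin(5x): c_2=3, c_3=2, c_5=2.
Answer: θ(x, τ) = 3exp(-8τ)sin(2x) + 2exp(-18τ)sin(3x) + 2exp(-50τ)sin(5x)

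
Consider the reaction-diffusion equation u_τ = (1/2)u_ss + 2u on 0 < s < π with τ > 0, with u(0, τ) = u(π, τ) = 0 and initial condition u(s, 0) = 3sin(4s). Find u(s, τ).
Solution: Substitute u = exp(2τ)w, i.e. w = exp(-2τ)u.
By the product rule, u_τ = exp(2τ)(w_τ + 2w), u_ss = exp(2τ)w_ss.
Substituting into the PDE and dividing by exp(2τ): w_τ + 2w = (1/2)w_ss + 2w.
The lower-order terms cancel, leaving the standard heat equation w_τ = (1/2)w_ss.
Initial data for w: w(s,0) = u(s,0) = 3sin(4s). The boundary conditions carry over: w(0,τ) = w(π,τ) = 0.
Solve for w:
  Using separation of variables w = X(s)T(τ):
  Eigenfunctions: sin(ns), n = 1, 2, 3, ...
  General solution: w(s, τ) = Σ c_n sin(ns) exp(-n² τ/2)
  Matching w(s,0) = 3sin(4s) term by term: c_4=3.
Hence w(s,τ) = 3exp(-8τ)sin(4s).
Transform back: u(s,τ) = exp(2τ)w(s,τ).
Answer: u(s, τ) = 3exp(-6τ)sin(4s)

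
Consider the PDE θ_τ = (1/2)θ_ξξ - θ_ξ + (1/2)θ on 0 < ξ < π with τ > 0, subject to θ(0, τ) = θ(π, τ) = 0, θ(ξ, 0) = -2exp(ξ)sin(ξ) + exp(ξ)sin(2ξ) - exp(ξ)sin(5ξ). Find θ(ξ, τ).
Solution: Substitute θ = exp(ξ)u, i.e. u = exp(-ξ)θ.
By the product rule, θ_ξ = exp(ξ)(u_ξ + u), θ_ξξ = exp(ξ)(u_ξξ + 2u_ξ + u), θ_τ = exp(ξ)u_τ.
Substituting into the PDE and dividing by exp(ξ): u_τ = (1/2)(u_ξξ + 2u_ξ + u) - (u_ξ + u) + (1/2)u.
The lower-order terms cancel, leaving the standard heat equation u_τ = (1/2)u_ξξ.
Initial data for u: u(ξ,0) = exp(-ξ)θ(ξ,0) = -2sin(ξ) + sin(2ξ) - sin(5ξ). The boundary conditions carry over: u(0,τ) = u(π,τ) = 0.
Solve for u:
  Using separation of variables u = X(ξ)G(τ):
  Eigenfunctions: sin(nξ), n = 1, 2, 3, ...
  General solution: u(ξ, τ) = Σ c_n sin(nξ) exp(-n² τ/2)
  Matching u(ξ,0) = -2sin(ξ) + sin(2ξ) - sin(5ξ) term by term: c_1=-2, c_2=1, c_5=-1.
Hence u(ξ,τ) = exp(-2τ)sin(2ξ) - 2exp(-τ/2)sin(ξ) - exp(-25τ/2)sin(5ξ).
Transform back: θ(ξ,τ) = exp(ξ)u(ξ,τ).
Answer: θ(ξ, τ) = exp(ξ)exp(-2τ)sin(2ξ) - 2exp(ξ)exp(-τ/2)sin(ξ) - exp(ξ)exp(-25τ/2)sin(5ξ)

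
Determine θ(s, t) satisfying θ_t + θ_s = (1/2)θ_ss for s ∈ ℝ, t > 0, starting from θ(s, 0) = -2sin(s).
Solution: Change to a moving frame: let η = s - t, σ = t and write θ(s,t) = u(η,σ).
By the chain rule θ_t = u_σ - u_η, θ_s = u_η, θ_ss = u_ηη.
Then θ_t + θ_s = u_σ: the advection term cancels and the PDE becomes the heat equation u_σ = (1/2)u_ηη on η ∈ ℝ.
Initial data: u(η,0) = θ(η,0) = -2sin(η).
On η ∈ ℝ each mode satisfies (sin(nη))″ = -n² sin(nη), so exp(-n²σ/2) sin(nη) solves the heat equation; by superposition u(η,σ) = Σ c_n exp(-n²σ/2) sin(nη).
Reading off the coefficients: c_1=-2, so u(η,σ) = -2exp(-σ/2)sin(η).
Substituting back η = s - t, σ = t: θ(s,t) = u(s - t, t).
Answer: θ(s, t) = -2exp(-t/2)sin(s - t)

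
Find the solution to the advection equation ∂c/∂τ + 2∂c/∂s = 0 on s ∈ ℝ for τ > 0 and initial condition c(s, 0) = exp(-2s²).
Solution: By characteristics (ds/dτ = 2), c(s,τ) = f(s - 2τ) with f = c(·, 0).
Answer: c(s, τ) = exp(-2(s - 2τ)²)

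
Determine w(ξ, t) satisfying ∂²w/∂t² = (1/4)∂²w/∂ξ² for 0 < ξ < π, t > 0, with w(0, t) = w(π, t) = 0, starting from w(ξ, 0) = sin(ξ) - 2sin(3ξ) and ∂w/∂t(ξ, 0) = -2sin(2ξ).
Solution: Using separation of variables w = X(ξ)T(t):
Eigenfunctions: sin(nξ), n = 1, 2, 3, ...
General solution: w(ξ, t) = Σ [A_n cos(n t/2) + B_n sin(n t/2)] sin(nξ)
From w(ξ,0) = sin(ξ) - 2sin(3ξ): A_1=1, A_3=-2. From w_t(ξ,0) = -2sin(2ξ), using w_t(ξ,0) = Σ ω_n B_n sin(nξ) with ω_n = n/2: B_2 = (-2)/1 = -2.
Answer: w(ξ, t) = -2sin(t)sin(2ξ) + sin(ξ)cos(t/2) - 2sin(3ξ)cos(3t/2)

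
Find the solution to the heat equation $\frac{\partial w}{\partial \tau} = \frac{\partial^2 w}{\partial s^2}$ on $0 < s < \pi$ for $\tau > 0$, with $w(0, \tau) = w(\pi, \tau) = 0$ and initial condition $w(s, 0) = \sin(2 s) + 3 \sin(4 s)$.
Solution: Using separation of variables $w = X(s)T(\tau)$:
Eigenfunctions: $\sin(ns)$, $n = 1, 2, 3, \ldots$
General solution: $w(s, \tau) = \sum c_n \sin(ns) e^{-n^2 \tau}$
Matching $w(s,0) = \sin(2 s) + 3 \sin(4 s)$ term by term: $c_2=1, c_4=3$.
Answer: $w(s, \tau) = e^{-4 \tau} \sin(2 s) + 3 e^{-16 \tau} \sin(4 s)$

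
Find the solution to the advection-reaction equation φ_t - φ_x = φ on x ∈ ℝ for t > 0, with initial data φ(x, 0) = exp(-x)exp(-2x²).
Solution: Substitute φ = exp(-x)u.
Then φ_x = exp(-x)(u_x - u), φ_t = exp(-x)u_t; substituting and dividing by exp(-x), the lower-order terms cancel: u_t - u_x = 0 (standard advection equation).
Data for u: u(x,0) = exp(x)φ(x,0) = exp(-2x²).
By characteristics (dx/dt = -1), u(x,t) = f(x + t) with f = u(·, 0).
So u(x,t) = exp(-2(t + x)²), and φ(x,t) = exp(-x)u(x,t).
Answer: φ(x, t) = exp(-x)exp(-2(t + x)²)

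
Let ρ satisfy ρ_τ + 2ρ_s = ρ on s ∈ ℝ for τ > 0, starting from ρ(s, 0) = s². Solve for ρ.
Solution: Substitute ρ = exp(τ)u.
Then ρ_τ = exp(τ)(u_τ + u), ρ_s = exp(τ)u_s; substituting and dividing by exp(τ), the lower-order terms cancel: u_τ + 2u_s = 0 (standard advection equation).
Data for u: u(s,0) = ρ(s,0) = s².
By characteristics (ds/dτ = 2), u(s,τ) = f(s - 2τ) with f = u(·, 0).
So u(s,τ) = s² - 4sτ + 4τ², and ρ(s,τ) = exp(τ)u(s,τ).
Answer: ρ(s, τ) = s²exp(τ) - 4sτexp(τ) + 4τ²exp(τ)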